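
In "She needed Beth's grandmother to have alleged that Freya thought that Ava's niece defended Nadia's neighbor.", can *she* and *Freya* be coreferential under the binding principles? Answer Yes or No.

No

*Freya* is an R-expression; Principle C requires it to be free (not bound by any c-commanding expression).
— she: subject of the matrix clause; the pronoun c-commands the R-expression — coreference blocked (Principle C).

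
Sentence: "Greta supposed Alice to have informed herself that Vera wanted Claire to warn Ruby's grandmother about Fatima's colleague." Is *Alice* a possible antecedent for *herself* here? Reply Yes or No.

*herself* is a reflexive; Principle A requires it to be bound within its binding domain — the clause headed by 'informed'.
— Alice: subject of the clause headed by 'informed'; c-commands the reflexive within its binding domain — allowed (Principle A).

Yes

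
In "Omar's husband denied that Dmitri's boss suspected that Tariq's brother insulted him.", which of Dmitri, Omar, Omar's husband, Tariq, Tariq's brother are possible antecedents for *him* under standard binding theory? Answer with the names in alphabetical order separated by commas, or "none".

Dmitri, Omar, Omar's husband, Tariq

*him* is a pronoun; Principle B requires it to be free in its binding domain — the clause headed by 'insulted'.
— Dmitri: possessor inside the subject DP of the clause headed by 'suspected'; does not c-command the pronoun — Principle B does not apply; allowed.
— Omar: possessor inside the subject DP of the matrix clause; does not c-command the pronoun — Principle B does not apply; allowed.
— Omar's husband: subject of the matrix clause; c-commands the pronoun but lies outside its binding domain — allowed.
— Tariq: possessor inside the subject DP of the clause headed by 'insulted'; does not c-command the pronoun — Principle B does not apply; allowed.
— Tariq's brother: subject of the clause headed by 'insulted'; c-commands the pronoun within its binding domain — blocked (Principle B).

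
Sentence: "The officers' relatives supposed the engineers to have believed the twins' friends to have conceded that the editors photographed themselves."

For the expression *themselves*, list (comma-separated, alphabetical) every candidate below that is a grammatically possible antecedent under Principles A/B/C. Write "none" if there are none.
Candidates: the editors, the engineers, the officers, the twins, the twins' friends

*themselves* is a reflexive; Principle A requires it to be bound within its binding domain — the clause headed by 'photographed'.
— the editors: subject of the clause headed by 'photographed'; c-commands the reflexive within its binding domain — allowed (Principle A).
— the engineers: subject of the clause headed by 'believed'; c-commands the reflexive but lies outside its binding domain — cannot bind it (Principle A).
— the officers: possessor inside the subject DP of the matrix clause; does not c-command the reflexive — cannot bind it (Principle A).
— the twins: possessor inside the subject DP of the clause headed by 'conceded'; does not c-command the reflexive — cannot bind it (Principle A).
— the twins' friends: subject of the clause headed by 'conceded'; c-commands the reflexive but lies outside its binding domain — cannot bind it (Principle A).

the editors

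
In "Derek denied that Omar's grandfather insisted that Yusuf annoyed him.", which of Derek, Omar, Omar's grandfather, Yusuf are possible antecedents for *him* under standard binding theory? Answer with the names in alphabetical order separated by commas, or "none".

*him* is a pronoun; Principle B requires it to be free in its binding domain — the clause headed by 'annoyed'.
— Derek: subject of the matrix clause; c-commands the pronoun but lies outside its binding domain — allowed.
— Omar: possessor inside the subject DP of the clause headed by 'insisted'; does not c-command the pronoun — Principle B does not apply; allowed.
— Omar's grandfather: subject of the clause headed by 'insisted'; c-commands the pronoun but lies outside its binding domain — allowed.
— Yusuf: subject of the clause headed by 'annoyed'; c-commands the pronoun within its binding domain — blocked (Principle B).

Derek, Omar, Omar's grandfather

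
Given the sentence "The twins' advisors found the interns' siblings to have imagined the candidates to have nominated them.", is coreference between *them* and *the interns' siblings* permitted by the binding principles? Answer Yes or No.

*them* is a pronoun; Principle B requires it to be free in its binding domain — the clause headed by 'nominated'.
— the interns' siblings: subject of the clause headed by 'imagined'; c-commands the pronoun but lies outside its binding domain — allowed.

Yes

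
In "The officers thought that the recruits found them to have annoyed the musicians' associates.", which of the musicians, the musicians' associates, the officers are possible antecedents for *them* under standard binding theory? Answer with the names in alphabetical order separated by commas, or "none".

the officers

*them* is a pronoun; Principle B requires it to be free in its binding domain — the clause headed by 'found'.
— the musicians: possessor inside the object DP of the clause headed by 'annoyed'; is c-commanded by the pronoun; coreference would bind this R-expression — blocked (Principle C).
— the musicians' associates: object of the clause headed by 'annoyed'; is c-commanded by the pronoun; coreference would bind this R-expression — blocked (Principle C).
— the officers: subject of the matrix clause; c-commands the pronoun but lies outside its binding domain — allowed.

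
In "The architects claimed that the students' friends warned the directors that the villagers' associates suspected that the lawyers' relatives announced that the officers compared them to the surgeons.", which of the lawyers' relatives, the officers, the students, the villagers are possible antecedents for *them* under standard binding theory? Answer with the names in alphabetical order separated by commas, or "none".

the lawyers' relatives, the students, the villagers

*them* is a pronoun; Principle B requires it to be free in its binding domain — the clause headed by 'compared'.
— the lawyers' relatives: subject of the clause headed by 'announced'; c-commands the pronoun but lies outside its binding domain — allowed.
— the officers: subject of the clause headed by 'compared'; c-commands the pronoun within its binding domain — blocked (Principle B).
— the students: possessor inside the subject DP of the clause headed by 'warned'; does not c-command the pronoun — Principle B does not apply; allowed.
— the villagers: possessor inside the subject DP of the clause headed by 'suspected'; does not c-command the pronoun — Principle B does not apply; allowed.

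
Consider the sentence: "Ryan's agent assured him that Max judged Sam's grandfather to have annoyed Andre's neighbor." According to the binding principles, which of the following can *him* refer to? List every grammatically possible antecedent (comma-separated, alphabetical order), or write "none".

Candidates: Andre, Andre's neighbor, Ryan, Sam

Ryan

*him* is a pronoun; Principle B requires it to be free in its binding domain — the matrix clause.
— Andre: possessor inside the object DP of the clause headed by 'annoyed'; is c-commanded by the pronoun; coreference would bind this R-expression — blocked (Principle C).
— Andre's neighbor: object of the clause headed by 'annoyed'; is c-commanded by the pronoun; coreference would bind this R-expression — blocked (Principle C).
— Ryan: possessor inside the subject DP of the matrix clause; does not c-command the pronoun — Principle B does not apply; allowed.
— Sam: possessor inside the subject DP of the clause headed by 'annoyed'; is c-commanded by the pronoun; coreference would bind this R-expression — blocked (Principle C).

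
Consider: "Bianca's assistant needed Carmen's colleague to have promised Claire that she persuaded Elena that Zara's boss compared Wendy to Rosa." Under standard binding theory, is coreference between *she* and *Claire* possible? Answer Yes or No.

*Claire* is an R-expression; Principle C requires it to be free (not bound by any c-commanding expression).
— she: subject of the clause headed by 'persuaded'; the pronoun does not c-command the R-expression — coreference allowed.

Yes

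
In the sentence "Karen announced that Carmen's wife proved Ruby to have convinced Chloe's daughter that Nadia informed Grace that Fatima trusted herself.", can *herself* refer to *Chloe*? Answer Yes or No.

*herself* is a reflexive; Principle A requires it to be bound within its binding domain — the clause headed by 'trusted'.
— Chloe: possessor inside the object DP of the clause headed by 'convinced'; does not c-command the reflexive — cannot bind it (Principle A).

No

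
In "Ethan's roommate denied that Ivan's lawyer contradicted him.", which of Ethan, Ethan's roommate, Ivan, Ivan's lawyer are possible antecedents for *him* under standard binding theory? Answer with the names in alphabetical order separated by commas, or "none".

Ethan, Ethan's roommate, Ivan

*him* is a pronoun; Principle B requires it to be free in its binding domain — the clause headed by 'contradicted'.
— Ethan: possessor inside the subject DP of the matrix clause; does not c-command the pronoun — Principle B does not apply; allowed.
— Ethan's roommate: subject of the matrix clause; c-commands the pronoun but lies outside its binding domain — allowed.
— Ivan: possessor inside the subject DP of the clause headed by 'contradicted'; does not c-command the pronoun — Principle B does not apply; allowed.
— Ivan's lawyer: subject of the clause headed by 'contradicted'; c-commands the pronoun within its binding domain — blocked (Principle B).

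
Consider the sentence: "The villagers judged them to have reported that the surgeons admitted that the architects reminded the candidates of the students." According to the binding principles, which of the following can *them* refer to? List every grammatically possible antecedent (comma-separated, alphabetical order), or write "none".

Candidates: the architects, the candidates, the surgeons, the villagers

none

*them* is a pronoun; Principle B requires it to be free in its binding domain — the matrix clause.
— the architects: subject of the clause headed by 'reminded'; is c-commanded by the pronoun; coreference would bind this R-expression — blocked (Principle C).
— the candidates: object of the clause headed by 'reminded'; is c-commanded by the pronoun; coreference would bind this R-expression — blocked (Principle C).
— the surgeons: subject of the clause headed by 'admitted'; is c-commanded by the pronoun; coreference would bind this R-expression — blocked (Principle C).
— the villagers: subject of the matrix clause; c-commands the pronoun within its binding domain — blocked (Principle B).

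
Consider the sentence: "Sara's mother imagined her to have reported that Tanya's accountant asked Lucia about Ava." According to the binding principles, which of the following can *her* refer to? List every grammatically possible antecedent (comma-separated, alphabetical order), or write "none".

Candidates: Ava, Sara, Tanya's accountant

*her* is a pronoun; Principle B requires it to be free in its binding domain — the matrix clause.
— Ava: second object of the clause headed by 'asked'; is c-commanded by the pronoun; coreference would bind this R-expression — blocked (Principle C).
— Sara: possessor inside the subject DP of the matrix clause; does not c-command the pronoun — Principle B does not apply; allowed.
— Tanya's accountant: subject of the clause headed by 'asked'; is c-commanded by the pronoun; coreference would bind this R-expression — blocked (Principle C).

Sara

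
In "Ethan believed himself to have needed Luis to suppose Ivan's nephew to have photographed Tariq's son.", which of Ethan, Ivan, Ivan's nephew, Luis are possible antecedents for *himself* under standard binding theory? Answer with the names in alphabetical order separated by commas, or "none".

*himself* is a reflexive; Principle A requires it to be bound within its binding domain — the matrix clause.
— Ethan: subject of the matrix clause; c-commands the reflexive within its binding domain — allowed (Principle A).
— Ivan: possessor inside the subject DP of the clause headed by 'photographed'; does not c-command the reflexive — cannot bind it (Principle A).
— Ivan's nephew: subject of the clause headed by 'photographed'; does not c-command the reflexive — cannot bind it (Principle A).
— Luis: subject of the clause headed by 'suppose'; does not c-command the reflexive — cannot bind it (Principle A).

Ethan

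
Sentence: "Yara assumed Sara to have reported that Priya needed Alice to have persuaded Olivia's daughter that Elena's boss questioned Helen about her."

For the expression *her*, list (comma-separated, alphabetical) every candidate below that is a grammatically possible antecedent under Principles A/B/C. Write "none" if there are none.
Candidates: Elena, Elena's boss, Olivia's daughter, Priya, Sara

*her* is a pronoun; Principle B requires it to be free in its binding domain — the clause headed by 'questioned'.
— Elena: possessor inside the subject DP of the clause headed by 'questioned'; does not c-command the pronoun — Principle B does not apply; allowed.
— Elena's boss: subject of the clause headed by 'questioned'; c-commands the pronoun within its binding domain — blocked (Principle B).
— Olivia's daughter: object of the clause headed by 'persuaded'; c-commands the pronoun but lies outside its binding domain — allowed.
— Priya: subject of the clause headed by 'needed'; c-commands the pronoun but lies outside its binding domain — allowed.
— Sara: subject of the clause headed by 'reported'; c-commands the pronoun but lies outside its binding domain — allowed.

Elena, Olivia's daughter, Priya, Sara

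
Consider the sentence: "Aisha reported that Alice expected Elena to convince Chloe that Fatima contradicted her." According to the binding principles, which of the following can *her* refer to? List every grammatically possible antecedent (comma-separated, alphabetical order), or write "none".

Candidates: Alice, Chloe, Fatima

Alice, Chloe

*her* is a pronoun; Principle B requires it to be free in its binding domain — the clause headed by 'contradicted'.
— Alice: subject of the clause headed by 'expected'; c-commands the pronoun but lies outside its binding domain — allowed.
— Chloe: object of the clause headed by 'convince'; c-commands the pronoun but lies outside its binding domain — allowed.
— Fatima: subject of the clause headed by 'contradicted'; c-commands the pronoun within its binding domain — blocked (Principle B).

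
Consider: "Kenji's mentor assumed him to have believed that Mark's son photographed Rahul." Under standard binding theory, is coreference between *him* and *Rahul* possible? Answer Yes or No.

No

*Rahul* is an R-expression; Principle C requires it to be free (not bound by any c-commanding expression).
— him: subject of the clause headed by 'believed'; the pronoun c-commands the R-expression — coreference blocked (Principle C).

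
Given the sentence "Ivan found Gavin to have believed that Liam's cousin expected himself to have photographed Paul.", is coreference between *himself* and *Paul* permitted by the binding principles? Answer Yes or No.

*himself* is a reflexive; Principle A requires it to be bound within its binding domain — the clause headed by 'expected'.
— Paul: object of the clause headed by 'photographed'; does not c-command the reflexive — cannot bind it (Principle A).

No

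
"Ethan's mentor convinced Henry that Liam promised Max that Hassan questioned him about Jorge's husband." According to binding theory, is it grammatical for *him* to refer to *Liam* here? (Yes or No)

Yes

*Liam* is an R-expression; Principle C requires it to be free (not bound by any c-commanding expression).
— him: object of the clause headed by 'questioned'; the pronoun does not c-command the R-expression — coreference allowed.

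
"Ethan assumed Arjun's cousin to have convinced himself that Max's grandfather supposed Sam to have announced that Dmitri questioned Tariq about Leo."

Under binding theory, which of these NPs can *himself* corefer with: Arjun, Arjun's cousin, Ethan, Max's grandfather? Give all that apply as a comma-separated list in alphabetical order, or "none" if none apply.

Arjun's cousin

*himself* is a reflexive; Principle A requires it to be bound within its binding domain — the clause headed by 'convinced'.
— Arjun: possessor inside the subject DP of the clause headed by 'convinced'; does not c-command the reflexive — cannot bind it (Principle A).
— Arjun's cousin: subject of the clause headed by 'convinced'; c-commands the reflexive within its binding domain — allowed (Principle A).
— Ethan: subject of the matrix clause; c-commands the reflexive but lies outside its binding domain — cannot bind it (Principle A).
— Max's grandfather: subject of the clause headed by 'supposed'; does not c-command the reflexive — cannot bind it (Principle A).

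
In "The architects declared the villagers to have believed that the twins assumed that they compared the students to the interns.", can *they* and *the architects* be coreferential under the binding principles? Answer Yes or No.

*the architects* is an R-expression; Principle C requires it to be free (not bound by any c-commanding expression).
— they: subject of the clause headed by 'compared'; the pronoun does not c-command the R-expression — coreference allowed.

Yes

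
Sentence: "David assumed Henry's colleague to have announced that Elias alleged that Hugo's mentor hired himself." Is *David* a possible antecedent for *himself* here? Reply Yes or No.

*himself* is a reflexive; Principle A requires it to be bound within its binding domain — the clause headed by 'hired'.
— David: subject of the matrix clause; c-commands the reflexive but lies outside its binding domain — cannot bind it (Principle A).

No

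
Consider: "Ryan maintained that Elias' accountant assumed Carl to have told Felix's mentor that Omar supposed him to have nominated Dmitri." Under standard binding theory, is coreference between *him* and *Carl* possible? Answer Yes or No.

*Carl* is an R-expression; Principle C requires it to be free (not bound by any c-commanding expression).
— him: subject of the clause headed by 'nominated'; the pronoun does not c-command the R-expression — coreference allowed.

Yes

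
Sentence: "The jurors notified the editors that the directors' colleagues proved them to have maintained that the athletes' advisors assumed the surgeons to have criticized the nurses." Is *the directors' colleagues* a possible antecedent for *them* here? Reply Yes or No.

No

*them* is a pronoun; Principle B requires it to be free in its binding domain — the clause headed by 'proved'.
— the directors' colleagues: subject of the clause headed by 'proved'; c-commands the pronoun within its binding domain — blocked (Principle B).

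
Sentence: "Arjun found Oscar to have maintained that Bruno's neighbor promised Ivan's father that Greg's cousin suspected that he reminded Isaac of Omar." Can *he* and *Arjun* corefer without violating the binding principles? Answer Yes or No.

Yes

*Arjun* is an R-expression; Principle C requires it to be free (not bound by any c-commanding expression).
— he: subject of the clause headed by 'reminded'; the pronoun does not c-command the R-expression — coreference allowed.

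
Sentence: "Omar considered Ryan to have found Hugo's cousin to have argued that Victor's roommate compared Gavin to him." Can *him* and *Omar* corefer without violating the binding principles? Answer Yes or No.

*Omar* is an R-expression; Principle C requires it to be free (not bound by any c-commanding expression).
— him: second object of the clause headed by 'compared'; the pronoun does not c-command the R-expression — coreference allowed.

Yes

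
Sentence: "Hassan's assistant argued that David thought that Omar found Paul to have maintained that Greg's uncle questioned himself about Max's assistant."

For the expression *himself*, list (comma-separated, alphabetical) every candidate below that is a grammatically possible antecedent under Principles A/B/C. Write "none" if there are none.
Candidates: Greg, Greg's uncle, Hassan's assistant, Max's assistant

*himself* is a reflexive; Principle A requires it to be bound within its binding domain — the clause headed by 'questioned'.
— Greg: possessor inside the subject DP of the clause headed by 'questioned'; does not c-command the reflexive — cannot bind it (Principle A).
— Greg's uncle: subject of the clause headed by 'questioned'; c-commands the reflexive within its binding domain — allowed (Principle A).
— Hassan's assistant: subject of the matrix clause; c-commands the reflexive but lies outside its binding domain — cannot bind it (Principle A).
— Max's assistant: second object of the clause headed by 'questioned'; does not c-command the reflexive — cannot bind it (Principle A).

Greg's uncle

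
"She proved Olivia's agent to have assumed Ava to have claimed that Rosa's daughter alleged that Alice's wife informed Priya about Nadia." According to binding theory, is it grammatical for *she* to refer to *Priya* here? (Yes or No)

No

*Priya* is an R-expression; Principle C requires it to be free (not bound by any c-commanding expression).
— she: subject of the matrix clause; the pronoun c-commands the R-expression — coreference blocked (Principle C).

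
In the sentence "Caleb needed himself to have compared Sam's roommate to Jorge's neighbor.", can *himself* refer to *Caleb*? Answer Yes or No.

*himself* is a reflexive; Principle A requires it to be bound within its binding domain — the matrix clause.
— Caleb: subject of the matrix clause; c-commands the reflexive within its binding domain — allowed (Principle A).

Yes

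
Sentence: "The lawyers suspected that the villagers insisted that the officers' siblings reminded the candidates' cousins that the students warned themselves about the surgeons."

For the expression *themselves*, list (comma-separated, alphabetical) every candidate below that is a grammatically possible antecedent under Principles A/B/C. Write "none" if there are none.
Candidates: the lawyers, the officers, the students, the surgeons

the students

*themselves* is a reflexive; Principle A requires it to be bound within its binding domain — the clause headed by 'warned'.
— the lawyers: subject of the matrix clause; c-commands the reflexive but lies outside its binding domain — cannot bind it (Principle A).
— the officers: possessor inside the subject DP of the clause headed by 'reminded'; does not c-command the reflexive — cannot bind it (Principle A).
— the students: subject of the clause headed by 'warned'; c-commands the reflexive within its binding domain — allowed (Principle A).
— the surgeons: second object of the clause headed by 'warned'; does not c-command the reflexive — cannot bind it (Principle A).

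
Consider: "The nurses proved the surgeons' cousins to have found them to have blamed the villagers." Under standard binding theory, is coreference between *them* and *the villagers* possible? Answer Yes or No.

No

*the villagers* is an R-expression; Principle C requires it to be free (not bound by any c-commanding expression).
— them: subject of the clause headed by 'blamed'; the pronoun c-commands the R-expression — coreference blocked (Principle C).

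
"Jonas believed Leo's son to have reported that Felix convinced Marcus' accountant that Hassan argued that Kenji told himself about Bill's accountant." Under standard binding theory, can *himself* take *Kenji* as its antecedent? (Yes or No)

*himself* is a reflexive; Principle A requires it to be bound within its binding domain — the clause headed by 'told'.
— Kenji: subject of the clause headed by 'told'; c-commands the reflexive within its binding domain — allowed (Principle A).

Yes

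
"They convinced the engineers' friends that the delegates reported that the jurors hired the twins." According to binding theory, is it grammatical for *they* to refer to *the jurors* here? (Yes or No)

No

*the jurors* is an R-expression; Principle C requires it to be free (not bound by any c-commanding expression).
— they: subject of the matrix clause; the pronoun c-commands the R-expression — coreference blocked (Principle C).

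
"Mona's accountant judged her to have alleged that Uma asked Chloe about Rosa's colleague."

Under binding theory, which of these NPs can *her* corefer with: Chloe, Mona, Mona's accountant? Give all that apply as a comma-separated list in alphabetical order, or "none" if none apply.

Mona

*her* is a pronoun; Principle B requires it to be free in its binding domain — the matrix clause.
— Chloe: object of the clause headed by 'asked'; is c-commanded by the pronoun; coreference would bind this R-expression — blocked (Principle C).
— Mona: possessor inside the subject DP of the matrix clause; does not c-command the pronoun — Principle B does not apply; allowed.
— Mona's accountant: subject of the matrix clause; c-commands the pronoun within its binding domain — blocked (Principle B).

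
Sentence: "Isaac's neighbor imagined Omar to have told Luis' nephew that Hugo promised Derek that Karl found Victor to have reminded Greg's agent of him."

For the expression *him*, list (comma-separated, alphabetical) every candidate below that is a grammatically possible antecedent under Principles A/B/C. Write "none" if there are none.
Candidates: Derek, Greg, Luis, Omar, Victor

Derek, Greg, Luis, Omar

*him* is a pronoun; Principle B requires it to be free in its binding domain — the clause headed by 'reminded'.
— Derek: object of the clause headed by 'promised'; c-commands the pronoun but lies outside its binding domain — allowed.
— Greg: possessor inside the object DP of the clause headed by 'reminded'; does not c-command the pronoun — Principle B does not apply; allowed.
— Luis: possessor inside the object DP of the clause headed by 'told'; does not c-command the pronoun — Principle B does not apply; allowed.
— Omar: subject of the clause headed by 'told'; c-commands the pronoun but lies outside its binding domain — allowed.
— Victor: subject of the clause headed by 'reminded'; c-commands the pronoun within its binding domain — blocked (Principle B).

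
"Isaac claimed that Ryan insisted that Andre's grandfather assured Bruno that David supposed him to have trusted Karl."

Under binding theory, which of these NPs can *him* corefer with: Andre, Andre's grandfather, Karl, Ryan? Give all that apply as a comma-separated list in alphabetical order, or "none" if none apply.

*him* is a pronoun; Principle B requires it to be free in its binding domain — the clause headed by 'supposed'.
— Andre: possessor inside the subject DP of the clause headed by 'assured'; does not c-command the pronoun — Principle B does not apply; allowed.
— Andre's grandfather: subject of the clause headed by 'assured'; c-commands the pronoun but lies outside its binding domain — allowed.
— Karl: object of the clause headed by 'trusted'; is c-commanded by the pronoun; coreference would bind this R-expression — blocked (Principle C).
— Ryan: subject of the clause headed by 'insisted'; c-commands the pronoun but lies outside its binding domain — allowed.

Andre, Andre's grandfather, Ryan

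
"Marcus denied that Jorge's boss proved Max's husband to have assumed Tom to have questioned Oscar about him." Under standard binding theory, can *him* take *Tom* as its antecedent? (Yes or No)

*him* is a pronoun; Principle B requires it to be free in its binding domain — the clause headed by 'questioned'.
— Tom: subject of the clause headed by 'questioned'; c-commands the pronoun within its binding domain — blocked (Principle B).

No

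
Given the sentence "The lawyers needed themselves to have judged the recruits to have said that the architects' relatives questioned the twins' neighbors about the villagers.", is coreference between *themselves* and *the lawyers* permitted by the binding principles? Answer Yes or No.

*themselves* is a reflexive; Principle A requires it to be bound within its binding domain — the matrix clause.
— the lawyers: subject of the matrix clause; c-commands the reflexive within its binding domain — allowed (Principle A).

Yes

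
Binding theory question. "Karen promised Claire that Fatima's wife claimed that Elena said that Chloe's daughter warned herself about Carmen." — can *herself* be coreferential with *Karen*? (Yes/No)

No

*herself* is a reflexive; Principle A requires it to be bound within its binding domain — the clause headed by 'warned'.
— Karen: subject of the matrix clause; c-commands the reflexive but lies outside its binding domain — cannot bind it (Principle A).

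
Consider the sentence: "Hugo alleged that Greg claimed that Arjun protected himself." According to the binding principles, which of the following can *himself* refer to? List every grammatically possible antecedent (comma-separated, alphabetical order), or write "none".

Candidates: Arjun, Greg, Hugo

*himself* is a reflexive; Principle A requires it to be bound within its binding domain — the clause headed by 'protected'.
— Arjun: subject of the clause headed by 'protected'; c-commands the reflexive within its binding domain — allowed (Principle A).
— Greg: subject of the clause headed by 'claimed'; c-commands the reflexive but lies outside its binding domain — cannot bind it (Principle A).
— Hugo: subject of the matrix clause; c-commands the reflexive but lies outside its binding domain — cannot bind it (Principle A).

Arjun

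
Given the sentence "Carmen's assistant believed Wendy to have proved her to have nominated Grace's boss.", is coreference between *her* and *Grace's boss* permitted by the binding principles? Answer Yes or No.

*her* is a pronoun; Principle B requires it to be free in its binding domain — the clause headed by 'proved'.
— Grace's boss: object of the clause headed by 'nominated'; is c-commanded by the pronoun; coreference would bind this R-expression — blocked (Principle C).

No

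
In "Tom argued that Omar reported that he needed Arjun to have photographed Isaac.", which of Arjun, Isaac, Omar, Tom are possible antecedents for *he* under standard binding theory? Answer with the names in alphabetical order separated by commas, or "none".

*he* is a pronoun; Principle B requires it to be free in its binding domain — the clause headed by 'needed'.
— Arjun: subject of the clause headed by 'photographed'; is c-commanded by the pronoun; coreference would bind this R-expression — blocked (Principle C).
— Isaac: object of the clause headed by 'photographed'; is c-commanded by the pronoun; coreference would bind this R-expression — blocked (Principle C).
— Omar: subject of the clause headed by 'reported'; c-commands the pronoun but lies outside its binding domain — allowed.
— Tom: subject of the matrix clause; c-commands the pronoun but lies outside its binding domain — allowed.

Omar, Tom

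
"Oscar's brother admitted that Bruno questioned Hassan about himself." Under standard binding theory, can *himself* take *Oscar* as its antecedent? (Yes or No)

No

*himself* is a reflexive; Principle A requires it to be bound within its binding domain — the clause headed by 'questioned'.
— Oscar: possessor inside the subject DP of the matrix clause; does not c-command the reflexive — cannot bind it (Principle A).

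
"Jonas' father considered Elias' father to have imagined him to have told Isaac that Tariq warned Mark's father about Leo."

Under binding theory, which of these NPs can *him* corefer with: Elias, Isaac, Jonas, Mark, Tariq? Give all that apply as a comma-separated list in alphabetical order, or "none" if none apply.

*him* is a pronoun; Principle B requires it to be free in its binding domain — the clause headed by 'imagined'.
— Elias: possessor inside the subject DP of the clause headed by 'imagined'; does not c-command the pronoun — Principle B does not apply; allowed.
— Isaac: object of the clause headed by 'told'; is c-commanded by the pronoun; coreference would bind this R-expression — blocked (Principle C).
— Jonas: possessor inside the subject DP of the matrix clause; does not c-command the pronoun — Principle B does not apply; allowed.
— Mark: possessor inside the object DP of the clause headed by 'warned'; is c-commanded by the pronoun; coreference would bind this R-expression — blocked (Principle C).
— Tariq: subject of the clause headed by 'warned'; is c-commanded by the pronoun; coreference would bind this R-expression — blocked (Principle C).

Elias, Jonas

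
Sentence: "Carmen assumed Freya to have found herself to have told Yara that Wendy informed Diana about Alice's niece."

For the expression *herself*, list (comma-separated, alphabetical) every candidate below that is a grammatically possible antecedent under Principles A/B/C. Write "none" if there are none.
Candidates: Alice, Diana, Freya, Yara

Freya

*herself* is a reflexive; Principle A requires it to be bound within its binding domain — the clause headed by 'found'.
— Alice: possessor inside the second object DP of the clause headed by 'informed'; does not c-command the reflexive — cannot bind it (Principle A).
— Diana: object of the clause headed by 'informed'; does not c-command the reflexive — cannot bind it (Principle A).
— Freya: subject of the clause headed by 'found'; c-commands the reflexive within its binding domain — allowed (Principle A).
— Yara: object of the clause headed by 'told'; does not c-command the reflexive — cannot bind it (Principle A).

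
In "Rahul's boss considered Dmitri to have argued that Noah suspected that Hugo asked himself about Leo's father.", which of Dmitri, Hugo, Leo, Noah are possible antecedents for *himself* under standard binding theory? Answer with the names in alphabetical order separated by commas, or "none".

Hugo

*himself* is a reflexive; Principle A requires it to be bound within its binding domain — the clause headed by 'asked'.
— Dmitri: subject of the clause headed by 'argued'; c-commands the reflexive but lies outside its binding domain — cannot bind it (Principle A).
— Hugo: subject of the clause headed by 'asked'; c-commands the reflexive within its binding domain — allowed (Principle A).
— Leo: possessor inside the second object DP of the clause headed by 'asked'; does not c-command the reflexive — cannot bind it (Principle A).
— Noah: subject of the clause headed by 'suspected'; c-commands the reflexive but lies outside its binding domain — cannot bind it (Principle A).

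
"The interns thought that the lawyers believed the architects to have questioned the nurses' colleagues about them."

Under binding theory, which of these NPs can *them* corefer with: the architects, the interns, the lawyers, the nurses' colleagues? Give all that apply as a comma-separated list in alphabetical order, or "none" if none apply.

the interns, the lawyers

*them* is a pronoun; Principle B requires it to be free in its binding domain — the clause headed by 'questioned'.
— the architects: subject of the clause headed by 'questioned'; c-commands the pronoun within its binding domain — blocked (Principle B).
— the interns: subject of the matrix clause; c-commands the pronoun but lies outside its binding domain — allowed.
— the lawyers: subject of the clause headed by 'believed'; c-commands the pronoun but lies outside its binding domain — allowed.
— the nurses' colleagues: object of the clause headed by 'questioned'; c-commands the pronoun within its binding domain — blocked (Principle B).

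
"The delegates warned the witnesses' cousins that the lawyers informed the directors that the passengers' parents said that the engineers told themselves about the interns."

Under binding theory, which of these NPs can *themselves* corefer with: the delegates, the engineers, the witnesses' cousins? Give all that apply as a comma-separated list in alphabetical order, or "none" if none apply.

*themselves* is a reflexive; Principle A requires it to be bound within its binding domain — the clause headed by 'told'.
— the delegates: subject of the matrix clause; c-commands the reflexive but lies outside its binding domain — cannot bind it (Principle A).
— the engineers: subject of the clause headed by 'told'; c-commands the reflexive within its binding domain — allowed (Principle A).
— the witnesses' cousins: object of the matrix clause; c-commands the reflexive but lies outside its binding domain — cannot bind it (Principle A).

the engineers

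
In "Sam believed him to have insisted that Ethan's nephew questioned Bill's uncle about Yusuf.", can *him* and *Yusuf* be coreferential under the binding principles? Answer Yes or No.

No

*Yusuf* is an R-expression; Principle C requires it to be free (not bound by any c-commanding expression).
— him: subject of the clause headed by 'insisted'; the pronoun c-commands the R-expression — coreference blocked (Principle C).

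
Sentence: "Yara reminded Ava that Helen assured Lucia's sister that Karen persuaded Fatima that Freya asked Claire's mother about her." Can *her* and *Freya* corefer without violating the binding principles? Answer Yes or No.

No

*Freya* is an R-expression; Principle C requires it to be free (not bound by any c-commanding expression).
— her: second object of the clause headed by 'asked'; the R-expression locally c-commands the pronoun — coreference blocked (Principle B on the pronoun).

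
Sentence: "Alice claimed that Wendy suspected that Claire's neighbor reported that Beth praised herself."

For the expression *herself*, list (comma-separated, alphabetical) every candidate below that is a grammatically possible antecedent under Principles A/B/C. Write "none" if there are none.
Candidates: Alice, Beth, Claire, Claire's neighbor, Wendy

Beth

*herself* is a reflexive; Principle A requires it to be bound within its binding domain — the clause headed by 'praised'.
— Alice: subject of the matrix clause; c-commands the reflexive but lies outside its binding domain — cannot bind it (Principle A).
— Beth: subject of the clause headed by 'praised'; c-commands the reflexive within its binding domain — allowed (Principle A).
— Claire: possessor inside the subject DP of the clause headed by 'reported'; does not c-command the reflexive — cannot bind it (Principle A).
— Claire's neighbor: subject of the clause headed by 'reported'; c-commands the reflexive but lies outside its binding domain — cannot bind it (Principle A).
— Wendy: subject of the clause headed by 'suspected'; c-commands the reflexive but lies outside its binding domain — cannot bind it (Principle A).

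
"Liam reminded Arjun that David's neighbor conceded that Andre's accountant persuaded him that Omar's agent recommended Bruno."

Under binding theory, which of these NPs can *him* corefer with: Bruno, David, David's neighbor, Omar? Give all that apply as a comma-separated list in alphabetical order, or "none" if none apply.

*him* is a pronoun; Principle B requires it to be free in its binding domain — the clause headed by 'persuaded'.
— Bruno: object of the clause headed by 'recommended'; is c-commanded by the pronoun; coreference would bind this R-expression — blocked (Principle C).
— David: possessor inside the subject DP of the clause headed by 'conceded'; does not c-command the pronoun — Principle B does not apply; allowed.
— David's neighbor: subject of the clause headed by 'conceded'; c-commands the pronoun but lies outside its binding domain — allowed.
— Omar: possessor inside the subject DP of the clause headed by 'recommended'; is c-commanded by the pronoun; coreference would bind this R-expression — blocked (Principle C).

David, David's neighbor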